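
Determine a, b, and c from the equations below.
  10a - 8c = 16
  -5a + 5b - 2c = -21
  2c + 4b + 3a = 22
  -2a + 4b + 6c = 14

Row-reduce the augmented matrix:
R1 ← R1 / (10).
R2 ← R2 + 5·R1.
R3 ← R3 − 3·R1.
R4 ← R4 + 2·R1.
R2 ← R2 / (5).
R3 ← R3 − 4·R2.
R4 ← R4 − 4·R2.
R3 ← R3 / (46/5).
R1 ← R1 + 4/5·R3.
R2 ← R2 + 6/5·R3.
R4 ← R4 − 46/5·R3.
R4 reduces to 0 = 0, so the extra equation is consistent.
Reading off the reduced rows gives a = 4, b = 1, c = 3.

a = 4, b = 1, c = 3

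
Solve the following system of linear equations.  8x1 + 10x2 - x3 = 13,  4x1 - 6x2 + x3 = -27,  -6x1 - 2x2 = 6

Row-reduce:
R1 ← R1 / (8).
R2 ← R2 − 4·R1.
R3 ← R3 + 6·R1.
R2 ← R2 / (-11).
R1 ← R1 − 5/4·R2.
R3 ← R3 − 11/2·R2.
Row 3 reduces to 0 = -1, a contradiction. The system is inconsistent.

no solution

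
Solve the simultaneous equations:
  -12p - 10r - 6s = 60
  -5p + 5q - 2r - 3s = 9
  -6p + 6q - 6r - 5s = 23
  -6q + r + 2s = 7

Row-reduce:
R1 ← R1 / (-12).
R2 ← R2 + 5·R1.
R3 ← R3 + 6·R1.
R2 ← R2 / (5).
R3 ← R3 − 6·R2.
R4 ← R4 + 6·R2.
R3 ← R3 / (-18/5).
R1 ← R1 − 5/6·R3.
R2 ← R2 − 13/30·R3.
R4 ← R4 − 18/5·R3.
Rank is 3 with 4 unknowns, leaving s free.

infinitely many solutions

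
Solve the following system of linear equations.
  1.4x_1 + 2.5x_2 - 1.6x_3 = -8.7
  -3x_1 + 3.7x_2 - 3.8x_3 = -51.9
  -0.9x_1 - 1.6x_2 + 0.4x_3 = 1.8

Row-reduce the augmented matrix:
R1 ← R1 / (7/5).
R2 ← R2 + 3·R1.
R3 ← R3 + 9/10·R1.
R2 ← R2 / (317/35).
R1 ← R1 − 25/14·R2.
R3 ← R3 − 1/140·R2.
R3 ← R3 / (-3949/6340).
R1 ← R1 − 179/634·R3.
R2 ← R2 + 253/317·R3.
Reading off the reduced rows gives x_1 = 6, x_2 = -3, x_3 = 6.

x_1 = 6, x_2 = -3, x_3 = 6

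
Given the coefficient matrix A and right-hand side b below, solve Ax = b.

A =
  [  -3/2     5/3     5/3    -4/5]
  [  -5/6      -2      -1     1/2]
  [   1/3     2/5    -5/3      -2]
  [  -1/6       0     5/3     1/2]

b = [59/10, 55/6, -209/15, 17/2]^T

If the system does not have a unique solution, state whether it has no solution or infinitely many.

Row-reduce the augmented matrix:
R1 ← R1 / (-3/2).
R2 ← R2 + 5/6·R1.
R3 ← R3 − 1/3·R1.
R4 ← R4 + 1/6·R1.
R2 ← R2 / (-79/27).
R1 ← R1 + 10/9·R2.
R3 ← R3 − 104/135·R2.
R4 ← R4 + 5/27·R2.
R3 ← R3 / (-2137/1185).
R1 ← R1 + 30/79·R3.
R2 ← R2 − 52/79·R3.
R4 ← R4 − 380/237·R3.
R4 ← R4 / (-12673/10685).
R1 ← R1 − 6207/10685·R4.
R2 ← R2 + 4389/4274·R4.
R3 ← R3 − 2286/2137·R4.
Reading off the reduced rows gives x_1 = -5, x_2 = -4, x_3 = 4, x_4 = 2.

x_1 = -5, x_2 = -4, x_3 = 4, x_4 = 2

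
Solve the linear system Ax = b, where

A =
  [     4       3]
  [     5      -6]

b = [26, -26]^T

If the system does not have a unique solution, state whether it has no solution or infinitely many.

x_1 = 2, x_2 = 6

Row-reduce the augmented matrix:
R1 ← R1 / (4).
R2 ← R2 − 5·R1.
R2 ← R2 / (-39/4).
R1 ← R1 − 3/4·R2.
Reading off the reduced rows gives x_1 = 2, x_2 = 6.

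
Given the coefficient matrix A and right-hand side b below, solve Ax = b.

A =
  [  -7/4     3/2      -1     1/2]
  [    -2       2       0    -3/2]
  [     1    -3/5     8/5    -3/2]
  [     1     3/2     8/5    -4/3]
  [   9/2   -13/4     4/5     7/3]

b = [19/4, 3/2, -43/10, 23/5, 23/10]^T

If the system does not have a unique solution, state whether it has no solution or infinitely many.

no solution

Row-reduce:
R1 ← R1 / (-7/4).
R2 ← R2 + 2·R1.
R3 ← R3 − 1·R1.
R4 ← R4 − 1·R1.
R5 ← R5 − 9/2·R1.
R2 ← R2 / (2/7).
R1 ← R1 + 6/7·R2.
R3 ← R3 − 9/35·R2.
R4 ← R4 − 33/14·R2.
R5 ← R5 − 17/28·R2.
Swap R3 and R4.
R3 ← R3 / (-42/5).
R1 ← R1 − 4·R3.
R2 ← R2 − 4·R3.
R5 ← R5 + 21/5·R3.
R4 ← R4 / (13/20).
R1 ← R1 − 41/36·R4.
R2 ← R2 − 7/18·R4.
R3 ← R3 + 275/144·R4.
Row 5 reduces to 0 = 3, a contradiction. The system is inconsistent.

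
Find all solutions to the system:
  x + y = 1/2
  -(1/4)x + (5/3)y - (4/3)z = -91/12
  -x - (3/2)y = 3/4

x = 3, y = -5/2, z = 2

Row-reduce the augmented matrix:
R2 ← R2 + 1/4·R1.
R3 ← R3 + 1·R1.
R2 ← R2 / (23/12).
R1 ← R1 − 1·R2.
R3 ← R3 + 1/2·R2.
R3 ← R3 / (-8/23).
R1 ← R1 − 16/23·R3.
R2 ← R2 + 16/23·R3.
Reading off the reduced rows gives x = 3, y = -5/2, z = 2.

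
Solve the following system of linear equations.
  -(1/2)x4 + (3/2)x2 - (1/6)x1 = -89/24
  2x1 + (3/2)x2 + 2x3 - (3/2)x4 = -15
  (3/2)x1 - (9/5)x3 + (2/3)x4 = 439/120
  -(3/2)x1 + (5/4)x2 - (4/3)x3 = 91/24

Row-reduce the augmented matrix:
R1 ← R1 / (-1/6).
R2 ← R2 − 2·R1.
R3 ← R3 − 3/2·R1.
R4 ← R4 + 3/2·R1.
R2 ← R2 / (39/2).
R1 ← R1 + 9·R2.
R3 ← R3 − 27/2·R2.
R4 ← R4 + 49/4·R2.
R3 ← R3 / (-207/65).
R1 ← R1 − 12/13·R3.
R2 ← R2 − 4/39·R3.
R4 ← R4 + 1/13·R3.
R4 ← R4 / (-607/2484).
R1 ← R1 + 14/207·R4.
R2 ← R2 + 635/1863·R4.
R3 ← R3 + 265/621·R4.
Reading off the reduced rows gives x1 = -7/4, x2 = -2, x3 = -11/4, x4 = 2.

x1 = -7/4, x2 = -2, x3 = -11/4, x4 = 2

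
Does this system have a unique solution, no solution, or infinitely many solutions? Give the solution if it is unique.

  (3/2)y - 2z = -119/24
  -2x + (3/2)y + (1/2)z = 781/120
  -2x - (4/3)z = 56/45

Row-reduce the augmented matrix:
Swap R1 and R2.
R1 ← R1 / (-2).
R3 ← R3 + 2·R1.
R2 ← R2 / (3/2).
R1 ← R1 + 3/4·R2.
R3 ← R3 + 3/2·R2.
R3 ← R3 / (-23/6).
R1 ← R1 + 5/4·R3.
R2 ← R2 + 4/3·R3.
Reading off the reduced rows gives x = -12/5, y = 1/4, z = 8/3.

x = -12/5, y = 1/4, z = 8/3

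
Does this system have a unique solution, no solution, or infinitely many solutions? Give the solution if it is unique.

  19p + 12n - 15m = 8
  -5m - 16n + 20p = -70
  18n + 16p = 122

m = 6, n = 5, p = 2

Row-reduce the augmented matrix:
R1 ← R1 / (-15).
R2 ← R2 + 5·R1.
R2 ← R2 / (-20).
R1 ← R1 + 4/5·R2.
R3 ← R3 − 18·R2.
R3 ← R3 / (283/10).
R1 ← R1 + 136/75·R3.
R2 ← R2 + 41/60·R3.
Reading off the reduced rows gives m = 6, n = 5, p = 2.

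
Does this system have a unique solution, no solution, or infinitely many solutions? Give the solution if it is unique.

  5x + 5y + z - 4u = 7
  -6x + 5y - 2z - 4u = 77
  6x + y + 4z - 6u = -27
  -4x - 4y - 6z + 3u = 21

Row-reduce the augmented matrix:
R1 ← R1 / (5).
R2 ← R2 + 6·R1.
R3 ← R3 − 6·R1.
R4 ← R4 + 4·R1.
R2 ← R2 / (11).
R1 ← R1 − 1·R2.
R3 ← R3 + 5·R2.
R3 ← R3 / (134/55).
R1 ← R1 − 3/11·R3.
R2 ← R2 + 4/55·R3.
R4 ← R4 + 26/5·R3.
R4 ← R4 / (-757/67).
R1 ← R1 − 39/67·R4.
R2 ← R2 + 64/67·R4.
R3 ← R3 + 143/67·R4.
Reading off the reduced rows gives x = -5, y = 5, z = -5, u = -3.

x = -5, y = 5, z = -5, u = -3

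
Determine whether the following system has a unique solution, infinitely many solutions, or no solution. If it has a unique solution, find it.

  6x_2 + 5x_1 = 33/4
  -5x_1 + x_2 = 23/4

From equation 2: x_2 = 23/4 + 5·x_1.
Substitute into equation 1 and solve: x_1 = -3/4.
Then x_2 = 2.

x_1 = -3/4, x_2 = 2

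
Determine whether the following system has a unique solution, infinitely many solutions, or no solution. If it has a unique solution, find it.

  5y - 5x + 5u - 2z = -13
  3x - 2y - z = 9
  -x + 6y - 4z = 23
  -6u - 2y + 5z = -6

x = 1, y = 0, z = -6, u = -4

Row-reduce the augmented matrix:
R1 ← R1 / (-5).
R2 ← R2 − 3·R1.
R3 ← R3 + 1·R1.
R1 ← R1 + 1·R2.
R3 ← R3 − 5·R2.
R4 ← R4 + 2·R2.
R3 ← R3 / (37/5).
R1 ← R1 + 9/5·R3.
R2 ← R2 + 11/5·R3.
R4 ← R4 − 3/5·R3.
R4 ← R4 / (48/37).
R1 ← R1 + 70/37·R4.
R2 ← R2 + 65/37·R4.
R3 ← R3 + 80/37·R4.
Reading off the reduced rows gives x = 1, y = 0, z = -6, u = -4.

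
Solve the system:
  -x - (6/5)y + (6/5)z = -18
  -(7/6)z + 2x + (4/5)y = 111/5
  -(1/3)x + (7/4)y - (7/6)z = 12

Row-reduce the augmented matrix:
R1 ← R1 / (-1).
R2 ← R2 − 2·R1.
R3 ← R3 + 1/3·R1.
R2 ← R2 / (-8/5).
R1 ← R1 − 6/5·R2.
R3 ← R3 − 43/20·R2.
R3 ← R3 / (29/320).
R1 ← R1 + 11/40·R3.
R2 ← R2 + 37/48·R3.
Reading off the reduced rows gives x = 6, y = 4, z = -6.

x = 6, y = 4, z = -6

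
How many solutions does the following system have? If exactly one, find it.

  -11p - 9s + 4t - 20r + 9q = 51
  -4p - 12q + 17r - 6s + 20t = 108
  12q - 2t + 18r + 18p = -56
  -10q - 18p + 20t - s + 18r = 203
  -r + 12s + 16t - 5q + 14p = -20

p = -6, q = 2, r = 2, s = 1, t = 4

Row-reduce the augmented matrix:
R1 ← R1 / (-11).
R2 ← R2 + 4·R1.
R3 ← R3 − 18·R1.
R4 ← R4 + 18·R1.
R5 ← R5 − 14·R1.
R2 ← R2 / (-168/11).
R1 ← R1 + 9/11·R2.
R3 ← R3 − 294/11·R2.
R4 ← R4 + 272/11·R2.
R5 ← R5 − 71/11·R2.
R3 ← R3 / (111/4).
R1 ← R1 − 29/56·R3.
R2 ← R2 + 89/56·R3.
R4 ← R4 − 80/7·R3.
R5 ← R5 + 907/56·R3.
R4 ← R4 / (6779/259).
R1 ← R1 − 344/259·R4.
R2 ← R2 + 243/259·R4.
R3 ← R3 + 26/37·R4.
R5 ← R5 + 3105/259·R4.
R5 ← R5 / (731197/20337).
R1 ← R1 + 8815/20337·R5.
R2 ← R2 + 4789/20337·R5.
R3 ← R3 − 9748/20337·R5.
R4 ← R4 + 24716/20337·R5.
Reading off the reduced rows gives p = -6, q = 2, r = 2, s = 1, t = 4.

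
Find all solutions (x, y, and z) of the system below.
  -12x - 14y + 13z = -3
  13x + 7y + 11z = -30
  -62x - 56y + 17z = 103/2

Row-reduce:
R1 ← R1 / (-12).
R2 ← R2 − 13·R1.
R3 ← R3 + 62·R1.
R2 ← R2 / (-49/6).
R1 ← R1 − 7/6·R2.
R3 ← R3 − 49/3·R2.
Row 3 reduces to 0 = 1/2, a contradiction. The system is inconsistent.

no solution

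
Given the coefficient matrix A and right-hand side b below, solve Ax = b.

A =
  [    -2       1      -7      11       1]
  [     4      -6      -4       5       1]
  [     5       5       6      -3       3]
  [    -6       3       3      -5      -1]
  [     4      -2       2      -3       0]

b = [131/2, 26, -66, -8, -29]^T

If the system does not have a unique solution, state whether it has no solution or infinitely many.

Row-reduce:
R1 ← R1 / (-2).
R2 ← R2 − 4·R1.
R3 ← R3 − 5·R1.
R4 ← R4 + 6·R1.
R5 ← R5 − 4·R1.
R2 ← R2 / (-4).
R1 ← R1 + 1/2·R2.
R3 ← R3 − 15/2·R2.
R3 ← R3 / (-181/4).
R1 ← R1 − 23/4·R3.
R2 ← R2 − 9/2·R3.
R4 ← R4 − 24·R3.
R5 ← R5 + 12·R3.
R4 ← R4 / (334/181).
R1 ← R1 − 243/362·R4.
R2 ← R2 − 261/362·R4.
R3 ← R3 + 601/362·R4.
R5 ← R5 + 167/181·R4.
Row 5 reduces to 0 = -1/4, a contradiction. The system is inconsistent.

no solution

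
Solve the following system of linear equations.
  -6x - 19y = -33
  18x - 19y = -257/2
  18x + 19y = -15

no solution

Row-reduce:
R1 ← R1 / (-6).
R2 ← R2 − 18·R1.
R3 ← R3 − 18·R1.
R2 ← R2 / (-76).
R1 ← R1 − 19/6·R2.
R3 ← R3 + 38·R2.
Row 3 reduces to 0 = -1/4, a contradiction. The system is inconsistent.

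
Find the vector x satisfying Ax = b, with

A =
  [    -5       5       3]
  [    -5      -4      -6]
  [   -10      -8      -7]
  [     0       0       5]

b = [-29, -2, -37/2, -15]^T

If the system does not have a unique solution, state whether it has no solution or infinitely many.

no solution

Row-reduce:
R1 ← R1 / (-5).
R2 ← R2 + 5·R1.
R3 ← R3 + 10·R1.
R2 ← R2 / (-9).
R1 ← R1 + 1·R2.
R3 ← R3 + 18·R2.
R3 ← R3 / (5).
R1 ← R1 − 2/5·R3.
R2 ← R2 − 1·R3.
R4 ← R4 − 5·R3.
Row 4 reduces to 0 = -1/2, a contradiction. The system is inconsistent.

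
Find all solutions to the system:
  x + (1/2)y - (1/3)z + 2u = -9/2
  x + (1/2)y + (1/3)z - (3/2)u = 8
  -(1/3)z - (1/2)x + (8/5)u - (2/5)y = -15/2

infinitely many solutions

Row-reduce:
R2 ← R2 − 1·R1.
R3 ← R3 + 1/2·R1.
Swap R2 and R3.
R2 ← R2 / (-3/20).
R1 ← R1 − 1/2·R2.
R3 ← R3 / (2/3).
R1 ← R1 + 2·R3.
R2 ← R2 − 10/3·R3.
Rank is 3 with 4 unknowns, leaving u free.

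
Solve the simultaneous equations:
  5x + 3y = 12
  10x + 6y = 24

Row-reduce:
R1 ← R1 / (5).
R2 ← R2 − 10·R1.
Rank is 1 with 2 unknowns, leaving y free.

infinitely many solutions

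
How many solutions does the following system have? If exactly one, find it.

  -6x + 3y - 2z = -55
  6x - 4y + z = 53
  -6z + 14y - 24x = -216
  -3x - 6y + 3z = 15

Row-reduce the augmented matrix:
R1 ← R1 / (-6).
R2 ← R2 − 6·R1.
R3 ← R3 + 24·R1.
R4 ← R4 + 3·R1.
R2 ← R2 / (-1).
R1 ← R1 + 1/2·R2.
R3 ← R3 − 2·R2.
R4 ← R4 + 15/2·R2.
Swap R3 and R4.
R3 ← R3 / (23/2).
R1 ← R1 − 5/6·R3.
R2 ← R2 − 1·R3.
R4 reduces to 0 = 0, so the extra equation is consistent.
Reading off the reduced rows gives x = 6, y = -3, z = 5.

x = 6, y = -3, z = 5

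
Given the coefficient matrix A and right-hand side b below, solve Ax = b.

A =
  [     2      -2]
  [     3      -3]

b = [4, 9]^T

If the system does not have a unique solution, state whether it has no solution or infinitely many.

no solution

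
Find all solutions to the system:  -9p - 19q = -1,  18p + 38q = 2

Row-reduce:
R1 ← R1 / (-9).
R2 ← R2 − 18·R1.
Rank is 1 with 2 unknowns, leaving q free.

infinitely many solutions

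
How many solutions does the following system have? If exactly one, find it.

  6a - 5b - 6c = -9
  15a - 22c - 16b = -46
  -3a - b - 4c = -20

Row-reduce:
R1 ← R1 / (6).
R2 ← R2 − 15·R1.
R3 ← R3 + 3·R1.
R2 ← R2 / (-7/2).
R1 ← R1 + 5/6·R2.
R3 ← R3 + 7/2·R2.
Row 3 reduces to 0 = -1, a contradiction. The system is inconsistent.

no solution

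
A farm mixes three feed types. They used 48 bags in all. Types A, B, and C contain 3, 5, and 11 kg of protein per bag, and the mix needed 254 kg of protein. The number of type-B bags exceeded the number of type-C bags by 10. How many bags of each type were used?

type-A bags: 20, type-B bags: 19, type-C bags: 9

Let a = type-A bags, b = type-B bags, c = type-C bags.
  a + b + c = 48
  3a + 5b + 11c = 254
  -c + b = 10
Row-reduce the augmented matrix:
R2 ← R2 − 3·R1.
R2 ← R2 / (2).
R1 ← R1 − 1·R2.
R3 ← R3 − 1·R2.
R3 ← R3 / (-5).
R1 ← R1 + 3·R3.
R2 ← R2 − 4·R3.
Reading off the reduced rows gives a = 20, b = 19, c = 9.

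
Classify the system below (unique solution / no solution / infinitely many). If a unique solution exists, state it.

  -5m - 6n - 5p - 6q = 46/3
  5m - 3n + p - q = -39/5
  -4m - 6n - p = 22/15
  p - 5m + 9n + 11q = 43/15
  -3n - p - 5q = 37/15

Row-reduce the augmented matrix:
R1 ← R1 / (-5).
R2 ← R2 − 5·R1.
R3 ← R3 + 4·R1.
R4 ← R4 + 5·R1.
R2 ← R2 / (-9).
R1 ← R1 − 6/5·R2.
R3 ← R3 + 6/5·R2.
R4 ← R4 − 15·R2.
R5 ← R5 + 3·R2.
R3 ← R3 / (53/15).
R1 ← R1 − 7/15·R3.
R2 ← R2 − 4/9·R3.
R4 ← R4 + 2/3·R3.
R5 ← R5 − 1/3·R3.
R4 ← R4 / (340/53).
R1 ← R1 + 26/53·R4.
R2 ← R2 − 3/53·R4.
R3 ← R3 − 86/53·R4.
R5 ← R5 + 170/53·R4.
R5 reduces to 0 = 0, so the extra equation is consistent.
Reading off the reduced rows gives m = -2/3, n = 2/3, p = -14/5, q = -1/3.

m = -2/3, n = 2/3, p = -14/5, q = -1/3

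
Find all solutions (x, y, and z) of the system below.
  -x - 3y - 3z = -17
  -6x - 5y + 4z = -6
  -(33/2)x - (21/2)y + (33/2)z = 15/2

infinitely many solutions

Row-reduce:
R1 ← R1 / (-1).
R2 ← R2 + 6·R1.
R3 ← R3 + 33/2·R1.
R2 ← R2 / (13).
R1 ← R1 − 3·R2.
R3 ← R3 − 39·R2.
Rank is 2 with 3 unknowns, leaving z free.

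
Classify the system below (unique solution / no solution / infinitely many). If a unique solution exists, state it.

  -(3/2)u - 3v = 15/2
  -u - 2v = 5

infinitely many solutions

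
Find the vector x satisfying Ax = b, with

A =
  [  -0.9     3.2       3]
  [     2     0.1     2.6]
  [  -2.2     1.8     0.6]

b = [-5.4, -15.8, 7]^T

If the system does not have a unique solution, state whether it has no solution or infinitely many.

Row-reduce the augmented matrix:
R1 ← R1 / (-9/10).
R2 ← R2 − 2·R1.
R3 ← R3 + 11/5·R1.
R2 ← R2 / (649/90).
R1 ← R1 + 32/9·R2.
R3 ← R3 + 271/45·R2.
R3 ← R3 / (3263/3245).
R1 ← R1 − 802/649·R3.
R2 ← R2 − 834/649·R3.
Reading off the reduced rows gives x_1 = -4, x_2 = 0, x_3 = -3.

x_1 = -4, x_2 = 0, x_3 = -3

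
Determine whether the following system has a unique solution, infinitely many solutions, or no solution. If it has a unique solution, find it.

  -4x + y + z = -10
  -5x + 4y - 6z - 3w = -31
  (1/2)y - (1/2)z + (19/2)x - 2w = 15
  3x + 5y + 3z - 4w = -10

Row-reduce:
R1 ← R1 / (-4).
R2 ← R2 + 5·R1.
R3 ← R3 − 19/2·R1.
R4 ← R4 − 3·R1.
R2 ← R2 / (11/4).
R1 ← R1 + 1/4·R2.
R3 ← R3 − 23/8·R2.
R4 ← R4 − 23/4·R2.
R3 ← R3 / (104/11).
R1 ← R1 + 10/11·R3.
R2 ← R2 + 29/11·R3.
R4 ← R4 − 208/11·R3.
Rank is 3 with 4 unknowns, leaving w free.

infinitely many solutions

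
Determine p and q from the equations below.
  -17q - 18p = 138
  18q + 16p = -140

p = -2, q = -6

Row-reduce the augmented matrix:
R1 ← R1 / (-18).
R2 ← R2 − 16·R1.
R2 ← R2 / (26/9).
R1 ← R1 − 17/18·R2.
Reading off the reduced rows gives p = -2, q = -6.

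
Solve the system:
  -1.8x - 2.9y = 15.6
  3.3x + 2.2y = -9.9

Row-reduce the augmented matrix:
R1 ← R1 / (-9/5).
R2 ← R2 − 33/10·R1.
R2 ← R2 / (-187/60).
R1 ← R1 − 29/18·R2.
Reading off the reduced rows gives x = 1, y = -6.

x = 1, y = -6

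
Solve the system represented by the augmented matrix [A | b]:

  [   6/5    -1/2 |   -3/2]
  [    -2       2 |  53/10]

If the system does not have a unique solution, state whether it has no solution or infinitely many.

x_1 = -1/4, x_2 = 12/5

Row-reduce the augmented matrix:
R1 ← R1 / (6/5).
R2 ← R2 + 2·R1.
R2 ← R2 / (7/6).
R1 ← R1 + 5/12·R2.
Reading off the reduced rows gives x_1 = -1/4, x_2 = 12/5.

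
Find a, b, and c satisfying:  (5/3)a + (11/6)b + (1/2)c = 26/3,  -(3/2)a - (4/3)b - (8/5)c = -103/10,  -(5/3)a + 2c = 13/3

a = 1, b = 3, c = 3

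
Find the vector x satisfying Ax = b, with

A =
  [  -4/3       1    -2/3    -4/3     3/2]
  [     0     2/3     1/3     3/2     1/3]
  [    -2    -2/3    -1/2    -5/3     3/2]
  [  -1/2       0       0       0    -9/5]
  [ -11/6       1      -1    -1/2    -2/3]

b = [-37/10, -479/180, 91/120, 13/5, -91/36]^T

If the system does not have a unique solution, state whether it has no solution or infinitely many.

Row-reduce the augmented matrix:
R1 ← R1 / (-4/3).
R3 ← R3 + 2·R1.
R4 ← R4 + 1/2·R1.
R5 ← R5 + 11/6·R1.
R2 ← R2 / (2/3).
R1 ← R1 + 3/4·R2.
R3 ← R3 + 13/6·R2.
R4 ← R4 + 3/8·R2.
R5 ← R5 + 3/8·R2.
R3 ← R3 / (19/12).
R1 ← R1 − 7/8·R3.
R2 ← R2 − 1/2·R3.
R4 ← R4 − 7/16·R3.
R5 ← R5 − 5/48·R3.
R4 ← R4 / (-29/304).
R1 ← R1 + 29/152·R4.
R2 ← R2 − 23/38·R4.
R3 ← R3 − 125/38·R4.
R5 ← R5 − 1673/912·R4.
R5 ← R5 / (-40159/870).
R1 ← R1 − 18/5·R5.
R2 ← R2 + 4057/290·R5.
R3 ← R3 + 2261/29·R5.
R4 ← R4 − 3446/145·R5.
Reading off the reduced rows gives x_1 = -2/5, x_2 = -2, x_3 = 11/4, x_4 = -6/5, x_5 = -4/3.

x_1 = -2/5, x_2 = -2, x_3 = 11/4, x_4 = -6/5, x_5 = -4/3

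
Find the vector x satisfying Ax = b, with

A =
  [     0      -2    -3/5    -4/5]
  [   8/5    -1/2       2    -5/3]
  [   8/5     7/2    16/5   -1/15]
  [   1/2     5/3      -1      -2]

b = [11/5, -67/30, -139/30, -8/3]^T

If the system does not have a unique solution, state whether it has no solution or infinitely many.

no solution

Row-reduce:
Swap R1 and R2.
R1 ← R1 / (8/5).
R3 ← R3 − 8/5·R1.
R4 ← R4 − 1/2·R1.
R2 ← R2 / (-2).
R1 ← R1 + 5/16·R2.
R3 ← R3 − 4·R2.
R4 ← R4 − 175/96·R2.
Swap R3 and R4.
R3 ← R3 / (-139/64).
R1 ← R1 − 43/32·R3.
R2 ← R2 − 3/10·R3.
Row 4 reduces to 0 = 2, a contradiction. The system is inconsistent.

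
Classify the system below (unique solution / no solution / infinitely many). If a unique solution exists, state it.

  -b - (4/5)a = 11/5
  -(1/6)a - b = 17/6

a = 1, b = -3

From equation 1: b = -11/5 − 4/5·a.
Substitute into equation 2 and solve: a = 1.
Then b = -3.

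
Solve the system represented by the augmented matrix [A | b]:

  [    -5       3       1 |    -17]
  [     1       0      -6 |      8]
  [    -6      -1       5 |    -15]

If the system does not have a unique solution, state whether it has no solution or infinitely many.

Row-reduce the augmented matrix:
R1 ← R1 / (-5).
R2 ← R2 − 1·R1.
R3 ← R3 + 6·R1.
R2 ← R2 / (3/5).
R1 ← R1 + 3/5·R2.
R3 ← R3 + 23/5·R2.
R3 ← R3 / (-122/3).
R1 ← R1 + 6·R3.
R2 ← R2 + 29/3·R3.
Reading off the reduced rows gives x_1 = 2, x_2 = -2, x_3 = -1.

x_1 = 2, x_2 = -2, x_3 = -1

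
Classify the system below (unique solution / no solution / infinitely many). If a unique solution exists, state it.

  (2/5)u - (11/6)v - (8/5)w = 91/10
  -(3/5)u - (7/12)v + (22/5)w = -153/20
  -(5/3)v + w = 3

infinitely many solutions

Row-reduce:
R1 ← R1 / (2/5).
R2 ← R2 + 3/5·R1.
R2 ← R2 / (-10/3).
R1 ← R1 + 55/12·R2.
R3 ← R3 + 5/3·R2.
Rank is 2 with 3 unknowns, leaving w free.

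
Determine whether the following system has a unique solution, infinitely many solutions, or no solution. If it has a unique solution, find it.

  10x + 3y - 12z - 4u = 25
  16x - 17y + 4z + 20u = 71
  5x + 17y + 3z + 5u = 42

infinitely many solutions

Row-reduce:
R1 ← R1 / (10).
R2 ← R2 − 16·R1.
R3 ← R3 − 5·R1.
R2 ← R2 / (-109/5).
R1 ← R1 − 3/10·R2.
R3 ← R3 − 31/2·R2.
R3 ← R3 / (2779/109).
R1 ← R1 + 96/109·R3.
R2 ← R2 + 116/109·R3.
Rank is 3 with 4 unknowns, leaving u free.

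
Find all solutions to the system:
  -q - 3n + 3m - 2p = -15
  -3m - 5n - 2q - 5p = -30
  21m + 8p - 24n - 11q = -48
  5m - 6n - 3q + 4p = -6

Row-reduce:
R1 ← R1 / (3).
R2 ← R2 + 3·R1.
R3 ← R3 − 21·R1.
R4 ← R4 − 5·R1.
R2 ← R2 / (-8).
R1 ← R1 + 1·R2.
R3 ← R3 + 3·R2.
R4 ← R4 + 1·R2.
R3 ← R3 / (197/8).
R1 ← R1 − 5/24·R3.
R2 ← R2 − 7/8·R3.
R4 ← R4 − 197/24·R3.
Rank is 3 with 4 unknowns, leaving q free.

infinitely many solutions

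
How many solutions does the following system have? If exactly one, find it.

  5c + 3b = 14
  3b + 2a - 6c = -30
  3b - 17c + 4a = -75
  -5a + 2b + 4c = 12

Row-reduce:
Swap R1 and R2.
R1 ← R1 / (2).
R3 ← R3 − 4·R1.
R4 ← R4 + 5·R1.
R2 ← R2 / (3).
R1 ← R1 − 3/2·R2.
R3 ← R3 + 3·R2.
R4 ← R4 − 19/2·R2.
Swap R3 and R4.
R3 ← R3 / (-161/6).
R1 ← R1 + 11/2·R3.
R2 ← R2 − 5/3·R3.
Row 4 reduces to 0 = -1, a contradiction. The system is inconsistent.

no solution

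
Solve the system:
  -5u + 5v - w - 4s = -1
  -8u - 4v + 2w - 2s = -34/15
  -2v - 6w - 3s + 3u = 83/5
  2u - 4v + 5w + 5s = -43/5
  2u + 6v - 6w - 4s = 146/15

Row-reduce the augmented matrix:
R1 ← R1 / (-5).
R2 ← R2 + 8·R1.
R3 ← R3 − 3·R1.
R4 ← R4 − 2·R1.
R5 ← R5 − 2·R1.
R2 ← R2 / (-12).
R1 ← R1 + 1·R2.
R3 ← R3 − 1·R2.
R4 ← R4 + 2·R2.
R5 ← R5 − 8·R2.
R3 ← R3 / (-63/10).
R1 ← R1 + 1/10·R3.
R2 ← R2 + 3/10·R3.
R4 ← R4 − 4·R3.
R5 ← R5 + 4·R3.
R4 ← R4 / (-100/189).
R1 ← R1 − 97/189·R4.
R2 ← R2 + 8/63·R4.
R3 ← R3 − 151/189·R4.
R5 ← R5 − 100/189·R4.
R5 reduces to 0 = 0, so the extra equation is consistent.
Reading off the reduced rows gives u = 6/5, v = -1, w = -2/3, s = -7/3.

u = 6/5, v = -1, w = -2/3, s = -7/3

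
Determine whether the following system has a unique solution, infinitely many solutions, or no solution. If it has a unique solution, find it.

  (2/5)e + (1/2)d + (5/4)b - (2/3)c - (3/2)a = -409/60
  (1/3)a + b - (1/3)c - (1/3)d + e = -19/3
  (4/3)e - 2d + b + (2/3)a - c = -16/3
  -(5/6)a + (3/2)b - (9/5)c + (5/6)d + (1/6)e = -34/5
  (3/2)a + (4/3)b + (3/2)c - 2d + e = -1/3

Row-reduce the augmented matrix:
R1 ← R1 / (-3/2).
R2 ← R2 − 1/3·R1.
R3 ← R3 − 2/3·R1.
R4 ← R4 + 5/6·R1.
R5 ← R5 − 3/2·R1.
R2 ← R2 / (23/18).
R1 ← R1 + 5/6·R2.
R3 ← R3 − 14/9·R2.
R4 ← R4 − 29/36·R2.
R5 ← R5 − 31/12·R2.
R3 ← R3 / (-49/69).
R1 ← R1 − 3/23·R3.
R2 ← R2 + 26/69·R3.
R4 ← R4 + 259/230·R3.
R5 ← R5 − 374/207·R3.
R4 ← R4 / (108/35).
R1 ← R1 + 37/49·R4.
R2 ← R2 − 92/147·R4.
R3 ← R3 − 104/49·R4.
R5 ← R5 + 4309/882·R4.
R5 ← R5 / (-100531/51030).
R1 ← R1 − 127/567·R5.
R2 ← R2 − 8198/8505·R5.
R3 ← R3 − 256/567·R5.
R4 ← R4 + 136/405·R5.
Reading off the reduced rows gives a = 1, b = -1, c = 1, d = -2, e = -6.

a = 1, b = -1, c = 1, d = -2, e = -6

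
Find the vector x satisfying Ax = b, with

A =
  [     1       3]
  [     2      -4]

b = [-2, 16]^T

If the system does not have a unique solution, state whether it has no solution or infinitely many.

Row-reduce the augmented matrix:
R2 ← R2 − 2·R1.
R2 ← R2 / (-10).
R1 ← R1 − 3·R2.
Reading off the reduced rows gives x_1 = 4, x_2 = -2.

x_1 = 4, x_2 = -2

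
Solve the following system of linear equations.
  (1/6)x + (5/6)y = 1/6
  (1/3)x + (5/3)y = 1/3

Row-reduce:
R1 ← R1 / (1/6).
R2 ← R2 − 1/3·R1.
Rank is 1 with 2 unknowns, leaving y free.

infinitely many solutions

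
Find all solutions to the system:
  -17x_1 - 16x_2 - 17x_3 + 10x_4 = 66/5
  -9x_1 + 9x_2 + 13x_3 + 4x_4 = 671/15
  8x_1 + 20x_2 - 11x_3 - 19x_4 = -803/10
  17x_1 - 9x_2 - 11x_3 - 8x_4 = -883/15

x_1 = -8/5, x_2 = -2/3, x_3 = 7/3, x_4 = 3/2

Row-reduce the augmented matrix:
R1 ← R1 / (-17).
R2 ← R2 + 9·R1.
R3 ← R3 − 8·R1.
R4 ← R4 − 17·R1.
R2 ← R2 / (297/17).
R1 ← R1 − 16/17·R2.
R3 ← R3 − 212/17·R2.
R4 ← R4 + 25·R2.
R3 ← R3 / (-937/27).
R1 ← R1 + 5/27·R3.
R2 ← R2 − 34/27·R3.
R4 ← R4 − 94/27·R3.
R4 ← R4 / (-1118/937).
R1 ← R1 + 419/937·R4.
R2 ← R2 + 524/937·R4.
R3 ← R3 − 361/937·R4.
Reading off the reduced rows gives x_1 = -8/5, x_2 = -2/3, x_3 = 7/3, x_4 = 3/2.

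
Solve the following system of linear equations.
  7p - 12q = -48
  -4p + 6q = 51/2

Row-reduce the augmented matrix:
R1 ← R1 / (7).
R2 ← R2 + 4·R1.
R2 ← R2 / (-6/7).
R1 ← R1 + 12/7·R2.
Reading off the reduced rows gives p = -3, q = 9/4.

p = -3, q = 9/4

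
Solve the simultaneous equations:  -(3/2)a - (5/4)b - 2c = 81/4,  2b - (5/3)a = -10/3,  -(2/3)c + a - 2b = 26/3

a = -4, b = -5, c = -4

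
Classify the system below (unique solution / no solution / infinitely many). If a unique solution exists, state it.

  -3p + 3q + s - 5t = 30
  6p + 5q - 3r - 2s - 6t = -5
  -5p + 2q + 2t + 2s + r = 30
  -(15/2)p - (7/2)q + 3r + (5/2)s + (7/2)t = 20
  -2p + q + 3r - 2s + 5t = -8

infinitely many solutions

Row-reduce:
R1 ← R1 / (-3).
R2 ← R2 − 6·R1.
R3 ← R3 + 5·R1.
R4 ← R4 + 15/2·R1.
R5 ← R5 + 2·R1.
R2 ← R2 / (11).
R1 ← R1 + 1·R2.
R3 ← R3 + 3·R2.
R4 ← R4 + 11·R2.
R5 ← R5 + 1·R2.
R3 ← R3 / (2/11).
R1 ← R1 + 3/11·R3.
R2 ← R2 + 3/11·R3.
R5 ← R5 − 30/11·R3.
Swap R4 and R5.
R4 ← R4 / (-23/3).
R1 ← R1 − 1/6·R4.
R2 ← R2 − 1/2·R4.
R3 ← R3 − 11/6·R4.
Rank is 4 with 5 unknowns, leaving t free.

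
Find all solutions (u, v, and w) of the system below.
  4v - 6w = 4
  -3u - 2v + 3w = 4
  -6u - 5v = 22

Row-reduce the augmented matrix:
Swap R1 and R2.
R1 ← R1 / (-3).
R3 ← R3 + 6·R1.
R2 ← R2 / (4).
R1 ← R1 − 2/3·R2.
R3 ← R3 + 1·R2.
R3 ← R3 / (-15/2).
R2 ← R2 + 3/2·R3.
Reading off the reduced rows gives u = -2, v = -2, w = -2.

u = -2, v = -2, w = -2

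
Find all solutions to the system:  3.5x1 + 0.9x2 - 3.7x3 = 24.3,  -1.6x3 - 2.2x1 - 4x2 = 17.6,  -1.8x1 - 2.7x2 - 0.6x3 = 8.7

Row-reduce the augmented matrix:
R1 ← R1 / (7/2).
R2 ← R2 + 11/5·R1.
R3 ← R3 + 9/5·R1.
R2 ← R2 / (-601/175).
R1 ← R1 − 9/35·R2.
R3 ← R3 + 783/350·R2.
R3 ← R3 / (327/6010).
R1 ← R1 + 812/601·R3.
R2 ← R2 − 687/601·R3.
Reading off the reduced rows gives x1 = 4, x2 = -5, x3 = -4.

x1 = 4, x2 = -5, x3 = -4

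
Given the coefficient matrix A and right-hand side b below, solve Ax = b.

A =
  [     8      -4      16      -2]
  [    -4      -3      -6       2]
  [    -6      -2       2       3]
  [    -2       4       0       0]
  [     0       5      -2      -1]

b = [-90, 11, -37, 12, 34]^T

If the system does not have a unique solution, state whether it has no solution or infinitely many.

Row-reduce the augmented matrix:
R1 ← R1 / (8).
R2 ← R2 + 4·R1.
R3 ← R3 + 6·R1.
R4 ← R4 + 2·R1.
R2 ← R2 / (-5).
R1 ← R1 + 1/2·R2.
R3 ← R3 + 5·R2.
R4 ← R4 − 3·R2.
R5 ← R5 − 5·R2.
R3 ← R3 / (12).
R1 ← R1 − 9/5·R3.
R2 ← R2 + 2/5·R3.
R4 ← R4 − 26/5·R3.
R4 ← R4 / (-7/60).
R1 ← R1 + 17/40·R4.
R2 ← R2 + 11/60·R4.
R3 ← R3 − 1/24·R4.
R5 reduces to 0 = 0, so the extra equation is consistent.
Reading off the reduced rows gives x_1 = 4, x_2 = 5, x_3 = -6, x_4 = 3.

x_1 = 4, x_2 = 5, x_3 = -6, x_4 = 3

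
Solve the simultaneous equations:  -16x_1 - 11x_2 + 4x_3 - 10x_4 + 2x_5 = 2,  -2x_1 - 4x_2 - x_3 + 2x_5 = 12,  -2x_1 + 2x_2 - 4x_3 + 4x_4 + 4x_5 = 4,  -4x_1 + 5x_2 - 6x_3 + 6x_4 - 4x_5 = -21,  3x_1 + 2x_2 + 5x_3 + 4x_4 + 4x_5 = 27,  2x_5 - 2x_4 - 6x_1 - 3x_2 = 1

Row-reduce:
R1 ← R1 / (-16).
R2 ← R2 + 2·R1.
R3 ← R3 + 2·R1.
R4 ← R4 + 4·R1.
R5 ← R5 − 3·R1.
R6 ← R6 + 6·R1.
R2 ← R2 / (-21/8).
R1 ← R1 − 11/16·R2.
R3 ← R3 − 27/8·R2.
R4 ← R4 − 31/4·R2.
R5 ← R5 + 1/16·R2.
R6 ← R6 − 9/8·R2.
R3 ← R3 / (-45/7).
R1 ← R1 + 9/14·R3.
R2 ← R2 − 4/7·R3.
R4 ← R4 + 80/7·R3.
R5 ← R5 − 81/14·R3.
R6 ← R6 + 15/7·R3.
Swap R4 and R5.
R4 ← R4 / (124/15).
R1 ← R1 − 4/15·R4.
R2 ← R2 − 2/15·R4.
R3 ← R3 + 16/15·R4.
R5 ← R5 / (-10).
R1 ← R1 + 18/31·R5.
R2 ← R2 + 9/31·R5.
R3 ← R3 − 10/31·R5.
R4 ← R4 − 73/62·R5.
Row 6 reduces to 0 = -1, a contradiction. The system is inconsistent.

no solution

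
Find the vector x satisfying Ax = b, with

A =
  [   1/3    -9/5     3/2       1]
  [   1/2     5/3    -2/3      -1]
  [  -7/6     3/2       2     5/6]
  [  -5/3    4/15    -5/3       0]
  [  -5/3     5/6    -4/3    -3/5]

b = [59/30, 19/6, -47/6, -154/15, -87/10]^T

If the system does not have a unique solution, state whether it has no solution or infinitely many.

x_1 = 5, x_2 = -1, x_3 = 1, x_4 = -3

Row-reduce the augmented matrix:
R1 ← R1 / (1/3).
R2 ← R2 − 1/2·R1.
R3 ← R3 + 7/6·R1.
R4 ← R4 + 5/3·R1.
R5 ← R5 + 5/3·R1.
R2 ← R2 / (131/30).
R1 ← R1 + 27/5·R2.
R3 ← R3 + 24/5·R2.
R4 ← R4 + 131/15·R2.
R5 ← R5 + 49/6·R2.
R3 ← R3 / (2119/524).
R1 ← R1 − 117/131·R3.
R2 ← R2 + 175/262·R3.
R5 ← R5 − 373/524·R3.
Swap R4 and R5.
R4 ← R4 / (-35257/63570).
R1 ← R1 + 72/163·R4.
R2 ← R2 + 1975/6357·R4.
R3 ← R3 − 2492/6357·R4.
R5 reduces to 0 = 0, so the extra equation is consistent.
Reading off the reduced rows gives x_1 = 5, x_2 = -1, x_3 = 1, x_4 = -3.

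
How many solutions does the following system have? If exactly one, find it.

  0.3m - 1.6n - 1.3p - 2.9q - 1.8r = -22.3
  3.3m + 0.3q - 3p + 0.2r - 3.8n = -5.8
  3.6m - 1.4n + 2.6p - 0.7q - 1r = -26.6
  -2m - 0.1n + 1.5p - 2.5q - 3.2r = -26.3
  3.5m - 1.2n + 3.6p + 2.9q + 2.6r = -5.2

m = 0, n = 6, p = -5, q = 6, r = 1

Row-reduce the augmented matrix:
R1 ← R1 / (3/10).
R2 ← R2 − 33/10·R1.
R3 ← R3 − 18/5·R1.
R4 ← R4 + 2·R1.
R5 ← R5 − 7/2·R1.
R2 ← R2 / (69/5).
R1 ← R1 + 16/3·R2.
R3 ← R3 − 89/5·R2.
R4 ← R4 + 323/30·R2.
R5 ← R5 − 262/15·R2.
R3 ← R3 / (2501/690).
R1 ← R1 − 7/207·R3.
R2 ← R2 − 113/138·R3.
R4 ← R4 − 6829/4140·R3.
R5 ← R5 − 9241/2070·R3.
R4 ← R4 / (1001153/150060).
R1 ← R1 − 21362/7503·R4.
R2 ← R2 − 20071/5002·R4.
R3 ← R3 + 5129/2501·R4.
R5 ← R5 − 385127/75030·R4.
R5 ← R5 / (12797668/5005765).
R1 ← R1 − 596984/1001153·R5.
R2 ← R2 − 959086/1001153·R5.
R3 ← R3 + 583352/1001153·R5.
R4 ← R4 − 415514/1001153·R5.
Reading off the reduced rows gives m = 0, n = 6, p = -5, q = 6, r = 1.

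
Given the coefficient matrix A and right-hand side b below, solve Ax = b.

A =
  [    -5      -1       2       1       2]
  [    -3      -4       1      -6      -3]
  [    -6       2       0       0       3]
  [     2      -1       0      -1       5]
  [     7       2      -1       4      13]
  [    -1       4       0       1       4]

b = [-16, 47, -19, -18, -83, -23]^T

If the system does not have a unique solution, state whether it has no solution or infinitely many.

x_1 = 1, x_2 = 1, x_3 = 3, x_4 = -6, x_5 = -5

Row-reduce the augmented matrix:
R1 ← R1 / (-5).
R2 ← R2 + 3·R1.
R3 ← R3 + 6·R1.
R4 ← R4 − 2·R1.
R5 ← R5 − 7·R1.
R6 ← R6 + 1·R1.
R2 ← R2 / (-17/5).
R1 ← R1 − 1/5·R2.
R3 ← R3 − 16/5·R2.
R4 ← R4 + 7/5·R2.
R5 ← R5 − 3/5·R2.
R6 ← R6 − 21/5·R2.
R3 ← R3 / (-44/17).
R1 ← R1 + 7/17·R3.
R2 ← R2 − 1/17·R3.
R4 ← R4 − 15/17·R3.
R5 ← R5 − 30/17·R3.
R6 ← R6 + 11/17·R3.
R4 ← R4 / (-9/22).
R1 ← R1 − 13/22·R4.
R2 ← R2 − 39/22·R4.
R3 ← R3 − 63/22·R4.
R5 ← R5 + 9/11·R4.
R6 ← R6 + 11/2·R4.
Swap R5 and R6.
R5 ← R5 / (-1559/18).
R1 ← R1 − 82/9·R5.
R2 ← R2 − 173/6·R5.
R3 ← R3 − 46·R5.
R4 ← R4 + 281/18·R5.
R6 reduces to 0 = 0, so the extra equation is consistent.
Reading off the reduced rows gives x_1 = 1, x_2 = 1, x_3 = 3, x_4 = -6, x_5 = -5.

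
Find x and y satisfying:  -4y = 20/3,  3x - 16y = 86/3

Row-reduce the augmented matrix:
Swap R1 and R2.
R1 ← R1 / (3).
R2 ← R2 / (-4).
R1 ← R1 + 16/3·R2.
Reading off the reduced rows gives x = 2/3, y = -5/3.

x = 2/3, y = -5/3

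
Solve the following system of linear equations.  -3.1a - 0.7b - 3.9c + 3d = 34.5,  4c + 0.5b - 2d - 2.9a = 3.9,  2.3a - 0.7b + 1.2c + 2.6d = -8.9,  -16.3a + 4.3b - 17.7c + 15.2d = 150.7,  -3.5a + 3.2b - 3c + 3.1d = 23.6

a = -6, b = -3, c = -2, d = 2

Row-reduce the augmented matrix:
R1 ← R1 / (-31/10).
R2 ← R2 + 29/10·R1.
R3 ← R3 − 23/10·R1.
R4 ← R4 + 163/10·R1.
R5 ← R5 + 7/2·R1.
R2 ← R2 / (179/155).
R1 ← R1 − 7/31·R2.
R3 ← R3 + 189/155·R2.
R4 ← R4 − 1237/155·R2.
R5 ← R5 − 1237/310·R2.
R3 ← R3 / (5712/895).
R1 ← R1 + 85/358·R3.
R2 ← R2 − 2371/358·R3.
R4 ← R4 + 89587/1790·R3.
R5 ← R5 + 89587/3580·R3.
R4 ← R4 / (350573/11424).
R1 ← R1 + 25/672·R4.
R2 ← R2 + 44593/11424·R4.
R3 ← R3 + 223/5712·R4.
R5 ← R5 − 350573/22848·R4.
R5 reduces to 0 = 0, so the extra equation is consistent.
Reading off the reduced rows gives a = -6, b = -3, c = -2, d = 2.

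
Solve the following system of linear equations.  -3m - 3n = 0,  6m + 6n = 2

Row-reduce:
R1 ← R1 / (-3).
R2 ← R2 − 6·R1.
Row 2 reduces to 0 = 2, a contradiction. The system is inconsistent.

no solution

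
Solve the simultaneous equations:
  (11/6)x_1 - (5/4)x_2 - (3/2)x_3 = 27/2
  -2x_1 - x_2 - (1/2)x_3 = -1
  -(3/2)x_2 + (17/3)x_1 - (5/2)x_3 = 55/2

Row-reduce:
R1 ← R1 / (11/6).
R2 ← R2 + 2·R1.
R3 ← R3 − 17/3·R1.
R2 ← R2 / (-26/11).
R1 ← R1 + 15/22·R2.
R3 ← R3 − 26/11·R2.
Row 3 reduces to 0 = -1/2, a contradiction. The system is inconsistent.

no solution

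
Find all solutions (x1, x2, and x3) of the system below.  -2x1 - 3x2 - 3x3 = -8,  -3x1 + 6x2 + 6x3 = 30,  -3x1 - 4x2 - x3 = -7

Row-reduce the augmented matrix:
R1 ← R1 / (-2).
R2 ← R2 + 3·R1.
R3 ← R3 + 3·R1.
R2 ← R2 / (21/2).
R1 ← R1 − 3/2·R2.
R3 ← R3 − 1/2·R2.
R3 ← R3 / (3).
R2 ← R2 − 1·R3.
Reading off the reduced rows gives x1 = -2, x2 = 3, x3 = 1.

x1 = -2, x2 = 3, x3 = 1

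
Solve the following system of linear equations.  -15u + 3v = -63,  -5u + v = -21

Row-reduce:
R1 ← R1 / (-15).
R2 ← R2 + 5·R1.
Rank is 1 with 2 unknowns, leaving v free.

infinitely many solutions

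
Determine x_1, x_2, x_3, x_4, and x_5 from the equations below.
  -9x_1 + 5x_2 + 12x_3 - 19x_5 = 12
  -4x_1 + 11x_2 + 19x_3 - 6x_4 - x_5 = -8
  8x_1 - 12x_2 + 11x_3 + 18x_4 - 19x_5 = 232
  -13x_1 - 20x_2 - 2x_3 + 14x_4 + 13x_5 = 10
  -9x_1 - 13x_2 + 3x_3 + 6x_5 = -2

x_1 = 6, x_2 = -4, x_3 = 4, x_4 = 3, x_5 = -2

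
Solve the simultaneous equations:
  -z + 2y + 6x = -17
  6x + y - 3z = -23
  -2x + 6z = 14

Row-reduce the augmented matrix:
R1 ← R1 / (6).
R2 ← R2 − 6·R1.
R3 ← R3 + 2·R1.
R2 ← R2 / (-1).
R1 ← R1 − 1/3·R2.
R3 ← R3 − 2/3·R2.
R3 ← R3 / (13/3).
R1 ← R1 + 5/6·R3.
R2 ← R2 − 2·R3.
Reading off the reduced rows gives x = -4, y = 4, z = 1.

x = -4, y = 4, z = 1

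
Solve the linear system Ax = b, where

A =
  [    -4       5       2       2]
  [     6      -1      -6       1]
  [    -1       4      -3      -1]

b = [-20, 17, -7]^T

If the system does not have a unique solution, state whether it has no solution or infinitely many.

Row-reduce:
R1 ← R1 / (-4).
R2 ← R2 − 6·R1.
R3 ← R3 + 1·R1.
R2 ← R2 / (13/2).
R1 ← R1 + 5/4·R2.
R3 ← R3 − 11/4·R2.
R3 ← R3 / (-29/13).
R1 ← R1 + 14/13·R3.
R2 ← R2 + 6/13·R3.
Rank is 3 with 4 unknowns, leaving x_4 free.

infinitely many solutions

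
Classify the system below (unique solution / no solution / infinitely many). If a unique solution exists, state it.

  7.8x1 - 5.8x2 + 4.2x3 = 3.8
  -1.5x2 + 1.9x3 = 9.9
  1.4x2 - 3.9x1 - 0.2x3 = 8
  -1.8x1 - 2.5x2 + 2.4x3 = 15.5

x1 = -2, x2 = 1, x3 = 6

Row-reduce the augmented matrix:
R1 ← R1 / (39/5).
R3 ← R3 + 39/10·R1.
R4 ← R4 + 9/5·R1.
R2 ← R2 / (-3/2).
R1 ← R1 + 29/39·R2.
R3 ← R3 + 3/2·R2.
R4 ← R4 + 499/130·R2.
Swap R3 and R4.
R3 ← R3 / (-2911/1950).
R1 ← R1 + 236/585·R3.
R2 ← R2 + 19/15·R3.
R4 reduces to 0 = 0, so the extra equation is consistent.
Reading off the reduced rows gives x1 = -2, x2 = 1, x3 = 6.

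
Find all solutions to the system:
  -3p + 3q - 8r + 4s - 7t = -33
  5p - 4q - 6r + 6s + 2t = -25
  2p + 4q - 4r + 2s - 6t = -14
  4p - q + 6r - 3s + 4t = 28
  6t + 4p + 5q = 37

Row-reduce:
R1 ← R1 / (-3).
R2 ← R2 − 5·R1.
R3 ← R3 − 2·R1.
R4 ← R4 − 4·R1.
R5 ← R5 − 4·R1.
R1 ← R1 + 1·R2.
R3 ← R3 − 6·R2.
R4 ← R4 − 3·R2.
R5 ← R5 − 9·R2.
R3 ← R3 / (320/3).
R1 ← R1 + 50/3·R3.
R2 ← R2 + 58/3·R3.
R4 ← R4 − 160/3·R3.
R5 ← R5 − 490/3·R3.
Swap R4 and R5.
R4 ← R4 / (9/16).
R1 ← R1 − 3/16·R4.
R2 ← R2 + 21/80·R4.
R3 ← R3 + 107/160·R4.
Row 5 reduces to 0 = 2, a contradiction. The system is inconsistent.

no solution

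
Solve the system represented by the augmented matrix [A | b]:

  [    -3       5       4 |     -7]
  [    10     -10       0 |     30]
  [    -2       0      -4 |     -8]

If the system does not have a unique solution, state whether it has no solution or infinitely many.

infinitely many solutions

Row-reduce:
R1 ← R1 / (-3).
R2 ← R2 − 10·R1.
R3 ← R3 + 2·R1.
R2 ← R2 / (20/3).
R1 ← R1 + 5/3·R2.
R3 ← R3 + 10/3·R2.
Rank is 2 with 3 unknowns, leaving x_3 free.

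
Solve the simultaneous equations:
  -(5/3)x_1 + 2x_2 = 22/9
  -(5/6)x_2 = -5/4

x_1 = 1/3, x_2 = 3/2

Row-reduce the augmented matrix:
R1 ← R1 / (-5/3).
R2 ← R2 / (-5/6).
R1 ← R1 + 6/5·R2.
Reading off the reduced rows gives x_1 = 1/3, x_2 = 3/2.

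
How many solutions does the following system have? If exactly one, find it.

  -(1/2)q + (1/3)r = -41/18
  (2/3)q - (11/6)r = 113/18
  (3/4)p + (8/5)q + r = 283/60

p = 3, q = 3, r = -7/3

Row-reduce the augmented matrix:
Swap R1 and R3.
R1 ← R1 / (3/4).
R2 ← R2 / (2/3).
R1 ← R1 − 32/15·R2.
R3 ← R3 + 1/2·R2.
R3 ← R3 / (-25/24).
R1 ← R1 − 36/5·R3.
R2 ← R2 + 11/4·R3.
Reading off the reduced rows gives p = 3, q = 3, r = -7/3.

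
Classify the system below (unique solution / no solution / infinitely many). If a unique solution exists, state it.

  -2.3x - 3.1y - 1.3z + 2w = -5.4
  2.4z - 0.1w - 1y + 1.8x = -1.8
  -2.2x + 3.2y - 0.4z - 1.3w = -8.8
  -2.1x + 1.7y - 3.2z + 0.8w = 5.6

Row-reduce the augmented matrix:
R1 ← R1 / (-23/10).
R2 ← R2 − 9/5·R1.
R3 ← R3 + 11/5·R1.
R4 ← R4 + 21/10·R1.
R2 ← R2 / (-394/115).
R1 ← R1 − 31/23·R2.
R3 ← R3 − 709/115·R2.
R4 ← R4 − 521/115·R2.
R3 ← R3 / (6563/1970).
R1 ← R1 − 437/394·R3.
R2 ← R2 + 159/394·R3.
R4 ← R4 + 182/985·R3.
R4 ← R4 / (115437/131260).
R1 ← R1 + 1329/13126·R4.
R2 ← R2 + 3265/6563·R4.
R3 ← R3 + 2271/13126·R4.
Reading off the reduced rows gives x = 5, y = 1, z = -4, w = 2.

x = 5, y = 1, z = -4, w = 2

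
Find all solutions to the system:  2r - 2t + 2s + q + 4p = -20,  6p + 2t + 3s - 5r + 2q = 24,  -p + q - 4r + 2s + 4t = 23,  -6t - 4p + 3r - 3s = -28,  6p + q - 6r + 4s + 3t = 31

p = 1, q = -2, r = -5, s = -3, t = 3

Row-reduce the augmented matrix:
R1 ← R1 / (4).
R2 ← R2 − 6·R1.
R3 ← R3 + 1·R1.
R4 ← R4 + 4·R1.
R5 ← R5 − 6·R1.
R2 ← R2 / (1/2).
R1 ← R1 − 1/4·R2.
R3 ← R3 − 5/4·R2.
R4 ← R4 − 1·R2.
R5 ← R5 + 1/2·R2.
R3 ← R3 / (33/2).
R1 ← R1 − 9/2·R3.
R2 ← R2 + 16·R3.
R4 ← R4 − 21·R3.
R5 ← R5 + 17·R3.
R4 ← R4 / (-46/11).
R1 ← R1 + 2/11·R4.
R2 ← R2 − 80/33·R4.
R3 ← R3 − 5/33·R4.
R5 ← R5 − 118/33·R4.
R5 ← R5 / (-89/23).
R1 ← R1 + 6/23·R5.
R2 ← R2 + 58/23·R5.
R3 ← R3 + 18/23·R5.
R4 ← R4 − 36/23·R5.
Reading off the reduced rows gives p = 1, q = -2, r = -5, s = -3, t = 3.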